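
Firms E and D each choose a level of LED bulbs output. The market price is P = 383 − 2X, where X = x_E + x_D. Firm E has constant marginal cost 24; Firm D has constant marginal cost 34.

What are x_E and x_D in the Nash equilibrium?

Firm E's profit: π = x_E(383 − 2(x_E + x_D)) − 24x_E.
∂π/∂x_E = 359 − 4x_E − 2x_D = 0, so x_E = 89.75 − 0.5x_D.
By the same steps for D: x_D = 87.25 − 0.5x_E.
Solving the two reaction functions simultaneously: (1 − (−0.5)(−0.5))x_E = 89.75 − 0.5·87.25, so 0.75x_E = 46.125 and x_E = 61.5.
Then x_D = 87.25 − 0.5·61.5 = 56.5.

61.5, 56.5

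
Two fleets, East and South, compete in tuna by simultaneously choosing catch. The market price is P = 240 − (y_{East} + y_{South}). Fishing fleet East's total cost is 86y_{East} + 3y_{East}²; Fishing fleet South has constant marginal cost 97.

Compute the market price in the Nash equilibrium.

163

Fishing fleet East's profit: π = y_{East}(240 − (y_{East} + y_{South})) − 86y_{East} − 3y_{East}².
∂π/∂y_{East} = 154 − 8y_{East} − y_{South} = 0, so y_{East} = 19.25 − 0.125y_{South}.
For South: ∂π/∂y_{South} = 143 − 2y_{South} − y_{East} = 0 ⇒ y_{South} = 71.5 − 0.5y_{East}.
Plugging y_{South} into East's best response: y_{East} = 19.25 − 0.125(71.5 − 0.5y_{East}) ⇒ 0.9375y_{East} = 10.3125, so y_{East} = 11.
Then y_{South} = 71.5 − 0.5·11 = 66.
Equilibrium price: P = 240 − 77 = 163.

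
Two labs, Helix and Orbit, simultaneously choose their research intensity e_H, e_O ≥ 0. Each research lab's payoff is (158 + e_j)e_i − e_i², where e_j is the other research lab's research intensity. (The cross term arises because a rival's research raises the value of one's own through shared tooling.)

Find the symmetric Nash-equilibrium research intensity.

Helix's payoff is (158 + e_O)e_H − e_H².
∂π/∂e_H = 158 + e_O − 2e_H = 0, so e_H = 79 + 0.5e_O.
Setting e_H = e_O in the reaction function: e_H = 79 + 0.5e_H, so e_H = 79 / 0.5 = 158.

158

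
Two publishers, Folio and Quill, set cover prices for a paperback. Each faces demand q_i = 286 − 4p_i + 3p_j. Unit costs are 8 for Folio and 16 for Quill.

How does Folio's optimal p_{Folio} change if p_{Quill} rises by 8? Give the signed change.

Folio's profit: π = (p_{Folio} − 8)(286 − 4p_{Folio} + 3p_{Quill}).
∂π/∂p_{Folio} = 318 − 8p_{Folio} + 3p_{Quill} = 0 ⇒ p_{Folio} = 39.75 + 0.375p_{Quill}.
The reaction-function slope is 0.375, so an 8-unit rise in p_{Quill} moves p_{Folio} by 0.375 × 8 = 3. Folio's best response rises — the actions are strategic complements.

3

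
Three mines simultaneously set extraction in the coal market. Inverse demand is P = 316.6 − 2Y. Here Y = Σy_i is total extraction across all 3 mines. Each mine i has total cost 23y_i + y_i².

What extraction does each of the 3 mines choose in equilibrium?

A representative mine's profit is π_i = y_i(316.6 − 2Y) − 23y_i − y_i², with Y = y_i + Σ_{j≠i} y_j.
First-order condition: 293.6 − 6y_i − 2Σ_{j≠i} y_j = 0.
With identical mines, set every y_j = y: then 293.6 − 6y − 4y = 0, i.e. y = 293.6/10 = 29.36.

29.36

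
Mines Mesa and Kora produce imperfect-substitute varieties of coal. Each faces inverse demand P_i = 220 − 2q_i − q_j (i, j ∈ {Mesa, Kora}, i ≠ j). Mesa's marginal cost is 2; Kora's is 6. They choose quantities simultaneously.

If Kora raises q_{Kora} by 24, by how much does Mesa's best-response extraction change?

-6

Mine Mesa's profit: π = q_{Mesa}(220 − 2q_{Mesa} − q_{Kora}) − 2q_{Mesa}.
∂π/∂q_{Mesa} = 218 − 4q_{Mesa} − q_{Kora} = 0 ⇒ q_{Mesa} = 54.5 − 0.25q_{Kora}.
The reaction-function slope is −0.25, so a 24-unit rise in q_{Kora} moves q_{Mesa} by −0.25 × 24 = −6. Mesa's best response falls — the actions are strategic substitutes.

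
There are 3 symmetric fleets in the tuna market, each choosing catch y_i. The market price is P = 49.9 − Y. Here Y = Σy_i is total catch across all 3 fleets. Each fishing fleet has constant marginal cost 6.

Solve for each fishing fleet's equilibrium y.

10.975

A representative fishing fleet's profit is π_i = y_i(49.9 − Y) − 6y_i, with Y = y_i + Σ_{j≠i} y_j.
First-order condition: 43.9 − 2y_i − Σ_{j≠i} y_j = 0.
Imposing symmetry (y_j = y for all j) turns Σ_{j≠i} y_j into 2y, so 43.9 = 4y and y = 10.975.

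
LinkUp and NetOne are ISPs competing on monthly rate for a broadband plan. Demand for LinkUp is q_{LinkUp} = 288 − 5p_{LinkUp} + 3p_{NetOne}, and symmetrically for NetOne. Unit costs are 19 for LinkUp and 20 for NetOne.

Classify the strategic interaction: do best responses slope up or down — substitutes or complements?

strategic complements

LinkUp's profit: π = (p_{LinkUp} − 19)(288 − 5p_{LinkUp} + 3p_{NetOne}).
∂π/∂p_{LinkUp} = 383 − 10p_{LinkUp} + 3p_{NetOne} = 0 ⇒ p_{LinkUp} = 38.3 + 0.3p_{NetOne}.
The best-response slope dp_{LinkUp}/dp_{NetOne} = 0.3 > 0: the reaction function is upward-sloping, so the choices are strategic complements.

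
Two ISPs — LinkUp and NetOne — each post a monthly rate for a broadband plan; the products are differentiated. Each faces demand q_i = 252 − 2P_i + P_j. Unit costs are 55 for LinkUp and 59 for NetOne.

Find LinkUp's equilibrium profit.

LinkUp's profit: π = (P_{LinkUp} − 55)(252 − 2P_{LinkUp} + P_{NetOne}).
∂π/∂P_{LinkUp} = 362 − 4P_{LinkUp} + P_{NetOne} = 0 ⇒ P_{LinkUp} = 90.5 + 0.25P_{NetOne}.
Similarly P_{NetOne} = 92.5 + 0.25P_{LinkUp}.
Solving the two reaction functions simultaneously: (1 − (0.25)(0.25))P_{LinkUp} = 90.5 + 0.25·92.5, so 0.9375P_{LinkUp} = 113.625 and P_{LinkUp} = 121.2.
Then P_{NetOne} = 92.5 + 0.25·121.2 = 122.8.
q_{LinkUp} = 252 − 2·121.2 + 122.8 = 132.4.
Profit = (121.2 − 55)·132.4 = 8764.88.

8764.88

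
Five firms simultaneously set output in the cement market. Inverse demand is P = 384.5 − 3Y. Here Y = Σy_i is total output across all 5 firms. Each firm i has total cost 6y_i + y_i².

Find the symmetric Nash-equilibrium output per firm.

18.925

A representative firm's profit is π_i = y_i(384.5 − 3Y) − 6y_i − y_i², with Y = y_i + Σ_{j≠i} y_j.
First-order condition: 378.5 − 8y_i − 3Σ_{j≠i} y_j = 0.
In a symmetric equilibrium every firm chooses the same y, so Σ_{j≠i} y_j = 4y. The condition becomes 378.5 − 20y = 0, giving y = 378.5/20 = 18.925.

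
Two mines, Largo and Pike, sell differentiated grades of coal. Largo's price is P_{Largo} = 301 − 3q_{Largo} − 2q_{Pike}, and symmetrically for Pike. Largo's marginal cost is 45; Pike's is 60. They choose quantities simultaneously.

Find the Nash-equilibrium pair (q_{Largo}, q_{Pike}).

32.9375, 29.1875

Mine Largo's profit: π = q_{Largo}(301 − 3q_{Largo} − 2q_{Pike}) − 45q_{Largo}.
∂π/∂q_{Largo} = 256 − 6q_{Largo} − 2q_{Pike} = 0 ⇒ q_{Largo} = 128/3 − (1/3)q_{Pike}.
Similarly q_{Pike} = 241/6 − (1/3)q_{Largo}.
Substituting the second reaction function into the first: q_{Largo} = 128/3 − (1/3)(241/6 − (1/3)q_{Largo}), which gives (8/9)q_{Largo} = 527/18 ⇒ q_{Largo} = 32.9375.
Then q_{Pike} = 241/6 − (1/3)·32.9375 = 29.1875.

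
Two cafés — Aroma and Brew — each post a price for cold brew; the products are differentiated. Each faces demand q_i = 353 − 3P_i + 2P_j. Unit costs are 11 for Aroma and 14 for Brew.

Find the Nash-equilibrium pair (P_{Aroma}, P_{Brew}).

Aroma's profit: π = (P_{Aroma} − 11)(353 − 3P_{Aroma} + 2P_{Brew}).
∂π/∂P_{Aroma} = 386 − 6P_{Aroma} + 2P_{Brew} = 0 ⇒ P_{Aroma} = 193/3 + (1/3)P_{Brew}.
Similarly P_{Brew} = 395/6 + (1/3)P_{Aroma}.
Solving the two reaction functions simultaneously: (1 − (1/3)(1/3))P_{Aroma} = 193/3 + (1/3)·(395/6), so (8/9)P_{Aroma} = 1553/18 and P_{Aroma} = 97.0625.
Then P_{Brew} = 395/6 + (1/3)·97.0625 = 98.1875.

97.0625, 98.1875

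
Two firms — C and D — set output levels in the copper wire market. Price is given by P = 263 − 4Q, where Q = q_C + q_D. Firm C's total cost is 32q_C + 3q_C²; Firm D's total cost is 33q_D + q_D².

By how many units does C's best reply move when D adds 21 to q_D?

-6

Firm C's profit: π = q_C(263 − 4(q_C + q_D)) − 32q_C − 3q_C².
∂π/∂q_C = 231 − 14q_C − 4q_D = 0, so q_C = 16.5 − (2/7)q_D.
The reaction-function slope is −2/7, so a 21-unit rise in q_D moves q_C by −2/7 × 21 = −6. C's best response falls — the actions are strategic substitutes.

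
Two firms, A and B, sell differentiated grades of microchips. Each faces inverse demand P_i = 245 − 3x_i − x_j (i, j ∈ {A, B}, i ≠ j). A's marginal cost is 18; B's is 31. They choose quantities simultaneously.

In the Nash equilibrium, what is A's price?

116.4

Firm A's profit: π = x_A(245 − 3x_A − x_B) − 18x_A.
∂π/∂x_A = 227 − 6x_A − x_B = 0 ⇒ x_A = 227/6 − (1/6)x_B.
Similarly x_B = 107/3 − (1/6)x_A.
Solving the two reaction functions simultaneously: (1 − (−1/6)(−1/6))x_A = 227/6 − (1/6)·(107/3), so (35/36)x_A = 287/9 and x_A = 32.8.
Then x_B = 107/3 − (1/6)·32.8 = 30.2.
P_A = 245 − 3·32.8 − 30.2 = 116.4.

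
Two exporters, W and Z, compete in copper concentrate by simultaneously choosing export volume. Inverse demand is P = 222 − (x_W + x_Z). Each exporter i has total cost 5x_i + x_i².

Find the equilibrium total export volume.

Exporter W's profit: π = x_W(222 − (x_W + x_Z)) − 5x_W − x_W².
∂π/∂x_W = 217 − 4x_W − x_Z = 0, so x_W = 54.25 − 0.25x_Z.
The game is symmetric, so in equilibrium x_Z = x_W: the reaction function gives 1.25x_W = 54.25, hence x_W = 43.4.
Total export volume: 43.4 + 43.4 = 86.8.

86.8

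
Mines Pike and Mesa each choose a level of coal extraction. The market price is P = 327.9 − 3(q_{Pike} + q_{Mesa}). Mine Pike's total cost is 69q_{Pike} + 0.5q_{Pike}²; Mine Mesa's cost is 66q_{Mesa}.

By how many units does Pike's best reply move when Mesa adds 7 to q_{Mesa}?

-3

Mine Pike's profit: π = q_{Pike}(327.9 − 3(q_{Pike} + q_{Mesa})) − 69q_{Pike} − 0.5q_{Pike}².
∂π/∂q_{Pike} = 258.9 − 7q_{Pike} − 3q_{Mesa} = 0, so q_{Pike} = 2589/70 − (3/7)q_{Mesa}.
The reaction-function slope is −3/7, so a 7-unit rise in q_{Mesa} moves q_{Pike} by −3/7 × 7 = −3. Pike's best response falls — the actions are strategic substitutes.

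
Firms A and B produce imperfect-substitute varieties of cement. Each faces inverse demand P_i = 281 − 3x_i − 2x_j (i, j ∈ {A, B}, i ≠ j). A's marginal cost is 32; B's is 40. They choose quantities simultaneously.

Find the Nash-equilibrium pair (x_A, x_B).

Firm A's profit: π = x_A(281 − 3x_A − 2x_B) − 32x_A.
∂π/∂x_A = 249 − 6x_A − 2x_B = 0 ⇒ x_A = 41.5 − (1/3)x_B.
Similarly x_B = 241/6 − (1/3)x_A.
Plugging x_B into A's best response: x_A = 41.5 − (1/3)(241/6 − (1/3)x_A) ⇒ (8/9)x_A = 253/9, so x_A = 31.625.
Then x_B = 241/6 − (1/3)·31.625 = 29.625.

31.625, 29.625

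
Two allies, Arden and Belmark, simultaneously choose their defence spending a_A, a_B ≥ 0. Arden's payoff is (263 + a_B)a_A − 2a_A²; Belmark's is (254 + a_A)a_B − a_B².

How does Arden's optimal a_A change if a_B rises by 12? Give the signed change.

3

Expanding Arden's payoff: 263a_A + a_Ba_A − 2a_A².
∂π/∂a_A = 263 + a_B − 4a_A = 0, so a_A = 65.75 + 0.25a_B.
The reaction-function slope is 0.25, so a 12-unit rise in a_B moves a_A by 0.25 × 12 = 3. Arden's best response rises — the actions are strategic complements.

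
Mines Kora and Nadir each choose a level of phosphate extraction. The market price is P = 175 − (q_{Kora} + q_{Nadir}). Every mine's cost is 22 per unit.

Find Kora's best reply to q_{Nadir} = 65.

44

Mine Kora's profit: π = q_{Kora}(175 − (q_{Kora} + q_{Nadir})) − 22q_{Kora}.
∂π/∂q_{Kora} = 153 − 2q_{Kora} − q_{Nadir} = 0, so q_{Kora} = 76.5 − 0.5q_{Nadir}.
At q_{Nadir} = 65: q_{Kora} = 76.5 − 0.5·65 = 44.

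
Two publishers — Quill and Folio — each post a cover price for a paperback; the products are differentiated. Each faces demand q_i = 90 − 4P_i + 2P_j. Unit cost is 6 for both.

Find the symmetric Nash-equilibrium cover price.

19

Quill's profit: π = (P_{Quill} − 6)(90 − 4P_{Quill} + 2P_{Folio}).
∂π/∂P_{Quill} = 114 − 8P_{Quill} + 2P_{Folio} = 0 ⇒ P_{Quill} = 14.25 + 0.25P_{Folio}.
Setting P_{Quill} = P_{Folio} in the reaction function: P_{Quill} = 14.25 + 0.25P_{Quill}, so P_{Quill} = 14.25 / 0.75 = 19.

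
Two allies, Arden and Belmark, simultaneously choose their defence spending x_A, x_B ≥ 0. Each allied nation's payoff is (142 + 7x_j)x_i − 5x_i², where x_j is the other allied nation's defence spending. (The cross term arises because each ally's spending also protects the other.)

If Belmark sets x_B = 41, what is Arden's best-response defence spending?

Arden's payoff is (142 + 7x_B)x_A − 5x_A².
∂π/∂x_A = 142 + 7x_B − 10x_A = 0, so x_A = 14.2 + 0.7x_B.
At x_B = 41: x_A = 14.2 + 0.7·41 = 42.9.

42.9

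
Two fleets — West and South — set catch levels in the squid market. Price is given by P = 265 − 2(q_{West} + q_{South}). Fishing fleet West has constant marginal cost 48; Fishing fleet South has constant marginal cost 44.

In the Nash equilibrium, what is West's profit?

2520.5

Fishing fleet West's profit: π = q_{West}(265 − 2(q_{West} + q_{South})) − 48q_{West}.
∂π/∂q_{West} = 217 − 4q_{West} − 2q_{South} = 0, so q_{West} = 54.25 − 0.5q_{South}.
By the same steps for South: q_{South} = 55.25 − 0.5q_{West}.
Plugging q_{South} into West's best response: q_{West} = 54.25 − 0.5(55.25 − 0.5q_{West}) ⇒ 0.75q_{West} = 26.625, so q_{West} = 35.5.
Then q_{South} = 55.25 − 0.5·35.5 = 37.5.
Price P = 265 − 2·73 = 119.
West's profit: (119 − 48)·35.5 = 2520.5.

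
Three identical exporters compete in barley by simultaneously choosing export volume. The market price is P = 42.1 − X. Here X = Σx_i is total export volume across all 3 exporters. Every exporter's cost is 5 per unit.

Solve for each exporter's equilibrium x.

A representative exporter's profit is π_i = x_i(42.1 − X) − 5x_i, with X = x_i + Σ_{j≠i} x_j.
First-order condition: 37.1 − 2x_i − Σ_{j≠i} x_j = 0.
In a symmetric equilibrium every exporter chooses the same x, so Σ_{j≠i} x_j = 2x. The condition becomes 37.1 − 4x = 0, giving x = 37.1/4 = 9.275.

9.275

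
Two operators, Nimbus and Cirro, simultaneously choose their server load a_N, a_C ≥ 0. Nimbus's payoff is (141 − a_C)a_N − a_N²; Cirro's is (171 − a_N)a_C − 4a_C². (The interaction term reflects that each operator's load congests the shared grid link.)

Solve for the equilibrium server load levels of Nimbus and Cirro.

63.8, 13.4

Expanding Nimbus's payoff: 141a_N − a_Ca_N − a_N².
∂π/∂a_N = 141 − a_C − 2a_N = 0, so a_N = 70.5 − 0.5a_C.
Likewise for Cirro: a_C = 21.375 − 0.125a_N.
Solving the two reaction functions simultaneously: (1 − (−0.5)(−0.125))a_N = 70.5 − 0.5·21.375, so 0.9375a_N = 59.8125 and a_N = 63.8.
Then a_C = 21.375 − 0.125·63.8 = 13.4.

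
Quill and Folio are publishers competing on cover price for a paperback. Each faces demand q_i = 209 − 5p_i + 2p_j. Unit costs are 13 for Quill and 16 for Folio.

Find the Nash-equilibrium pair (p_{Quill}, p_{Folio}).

Quill's profit: π = (p_{Quill} − 13)(209 − 5p_{Quill} + 2p_{Folio}).
∂π/∂p_{Quill} = 274 − 10p_{Quill} + 2p_{Folio} = 0 ⇒ p_{Quill} = 27.4 + 0.2p_{Folio}.
Similarly p_{Folio} = 28.9 + 0.2p_{Quill}.
Substituting the second reaction function into the first: p_{Quill} = 27.4 + 0.2(28.9 + 0.2p_{Quill}), which gives 0.96p_{Quill} = 33.18 ⇒ p_{Quill} = 34.5625.
Then p_{Folio} = 28.9 + 0.2·34.5625 = 35.8125.

34.5625, 35.8125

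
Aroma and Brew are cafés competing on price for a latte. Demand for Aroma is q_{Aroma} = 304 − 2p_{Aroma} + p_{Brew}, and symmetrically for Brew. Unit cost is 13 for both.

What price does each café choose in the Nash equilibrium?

110

Aroma's profit: π = (p_{Aroma} − 13)(304 − 2p_{Aroma} + p_{Brew}).
∂π/∂p_{Aroma} = 330 − 4p_{Aroma} + p_{Brew} = 0 ⇒ p_{Aroma} = 82.5 + 0.25p_{Brew}.
The game is symmetric, so in equilibrium p_{Brew} = p_{Aroma}: the reaction function gives 0.75p_{Aroma} = 82.5, hence p_{Aroma} = 110.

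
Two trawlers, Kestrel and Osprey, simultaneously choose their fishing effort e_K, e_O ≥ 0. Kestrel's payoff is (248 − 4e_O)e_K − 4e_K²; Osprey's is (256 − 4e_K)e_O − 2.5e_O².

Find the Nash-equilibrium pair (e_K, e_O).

Expanding Kestrel's payoff: 248e_K − 4e_Oe_K − 4e_K².
∂π/∂e_K = 248 − 4e_O − 8e_K = 0, so e_K = 31 − 0.5e_O.
Likewise for Osprey: e_O = 51.2 − 0.8e_K.
Solving the two reaction functions simultaneously: (1 − (−0.5)(−0.8))e_K = 31 − 0.5·51.2, so 0.6e_K = 5.4 and e_K = 9.
Then e_O = 51.2 − 0.8·9 = 44.

9, 44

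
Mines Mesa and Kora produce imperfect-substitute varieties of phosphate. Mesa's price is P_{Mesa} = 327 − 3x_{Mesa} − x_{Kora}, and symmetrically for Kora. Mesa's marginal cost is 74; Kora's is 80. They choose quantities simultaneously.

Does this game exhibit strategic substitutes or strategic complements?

strategic substitutes

Mine Mesa's profit: π = x_{Mesa}(327 − 3x_{Mesa} − x_{Kora}) − 74x_{Mesa}.
∂π/∂x_{Mesa} = 253 − 6x_{Mesa} − x_{Kora} = 0 ⇒ x_{Mesa} = 253/6 − (1/6)x_{Kora}.
The best-response slope dx_{Mesa}/dx_{Kora} = −1/6 < 0: the reaction function is downward-sloping, so the choices are strategic substitutes.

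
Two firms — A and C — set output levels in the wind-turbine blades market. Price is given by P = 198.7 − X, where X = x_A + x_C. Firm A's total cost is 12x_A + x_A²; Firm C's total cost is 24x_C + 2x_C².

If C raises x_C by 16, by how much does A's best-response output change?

Firm A's profit: π = x_A(198.7 − (x_A + x_C)) − 12x_A − x_A².
∂π/∂x_A = 186.7 − 4x_A − x_C = 0, so x_A = 46.675 − 0.25x_C.
The reaction-function slope is −0.25, so a 16-unit rise in x_C moves x_A by −0.25 × 16 = −4. A's best response falls — the actions are strategic substitutes.

-4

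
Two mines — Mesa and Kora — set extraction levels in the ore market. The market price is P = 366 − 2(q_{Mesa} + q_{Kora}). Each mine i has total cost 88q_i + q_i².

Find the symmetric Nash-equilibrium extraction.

Mine Mesa's profit: π = q_{Mesa}(366 − 2(q_{Mesa} + q_{Kora})) − 88q_{Mesa} − q_{Mesa}².
∂π/∂q_{Mesa} = 278 − 6q_{Mesa} − 2q_{Kora} = 0, so q_{Mesa} = 139/3 − (1/3)q_{Kora}.
By symmetry q_{Kora} = q_{Mesa}; substituting into the reaction function, (4/3)q_{Mesa} = 139/3 and q_{Mesa} = 34.75.

34.75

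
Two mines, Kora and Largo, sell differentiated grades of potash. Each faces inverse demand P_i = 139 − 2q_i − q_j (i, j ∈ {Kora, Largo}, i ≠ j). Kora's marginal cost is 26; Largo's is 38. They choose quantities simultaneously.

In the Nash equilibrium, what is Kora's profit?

Mine Kora's profit: π = q_{Kora}(139 − 2q_{Kora} − q_{Largo}) − 26q_{Kora}.
∂π/∂q_{Kora} = 113 − 4q_{Kora} − q_{Largo} = 0 ⇒ q_{Kora} = 28.25 − 0.25q_{Largo}.
Similarly q_{Largo} = 25.25 − 0.25q_{Kora}.
Plugging q_{Largo} into Kora's best response: q_{Kora} = 28.25 − 0.25(25.25 − 0.25q_{Kora}) ⇒ 0.9375q_{Kora} = 21.9375, so q_{Kora} = 23.4.
Then q_{Largo} = 25.25 − 0.25·23.4 = 19.4.
P_{Kora} = 139 − 2·23.4 − 19.4 = 72.8.
Profit = (72.8 − 26)·23.4 = 1095.12.

1095.12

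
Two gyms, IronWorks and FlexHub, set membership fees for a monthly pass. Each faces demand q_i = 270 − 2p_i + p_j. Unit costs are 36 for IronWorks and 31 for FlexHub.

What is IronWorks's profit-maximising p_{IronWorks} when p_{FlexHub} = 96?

IronWorks's profit: π = (p_{IronWorks} − 36)(270 − 2p_{IronWorks} + p_{FlexHub}).
∂π/∂p_{IronWorks} = 342 − 4p_{IronWorks} + p_{FlexHub} = 0 ⇒ p_{IronWorks} = 85.5 + 0.25p_{FlexHub}.
At p_{FlexHub} = 96: p_{IronWorks} = 85.5 + 0.25·96 = 109.5.

109.5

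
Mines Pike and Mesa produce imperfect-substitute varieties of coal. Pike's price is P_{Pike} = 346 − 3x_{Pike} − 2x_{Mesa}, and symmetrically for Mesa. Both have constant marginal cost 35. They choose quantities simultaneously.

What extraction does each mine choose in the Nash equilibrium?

Mine Pike's profit: π = x_{Pike}(346 − 3x_{Pike} − 2x_{Mesa}) − 35x_{Pike}.
∂π/∂x_{Pike} = 311 − 6x_{Pike} − 2x_{Mesa} = 0 ⇒ x_{Pike} = 311/6 − (1/3)x_{Mesa}.
By symmetry x_{Mesa} = x_{Pike}; substituting into the reaction function, (4/3)x_{Pike} = 311/6 and x_{Pike} = 38.875.

38.875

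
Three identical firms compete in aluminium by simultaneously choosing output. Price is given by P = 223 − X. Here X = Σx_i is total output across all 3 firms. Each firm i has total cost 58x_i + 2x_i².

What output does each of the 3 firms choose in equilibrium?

A representative firm's profit is π_i = x_i(223 − X) − 58x_i − 2x_i², with X = x_i + Σ_{j≠i} x_j.
First-order condition: 165 − 6x_i − Σ_{j≠i} x_j = 0.
With identical firms, set every x_j = x: then 165 − 6x − 2x = 0, i.e. x = 165/8 = 20.625.

20.625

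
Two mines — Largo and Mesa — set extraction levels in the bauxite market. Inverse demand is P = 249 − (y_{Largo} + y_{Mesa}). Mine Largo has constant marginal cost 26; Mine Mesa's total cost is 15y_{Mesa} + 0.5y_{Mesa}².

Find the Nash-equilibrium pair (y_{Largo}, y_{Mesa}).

87, 49

Mine Largo's profit: π = y_{Largo}(249 − (y_{Largo} + y_{Mesa})) − 26y_{Largo}.
∂π/∂y_{Largo} = 223 − 2y_{Largo} − y_{Mesa} = 0, so y_{Largo} = 111.5 − 0.5y_{Mesa}.
For Mesa: ∂π/∂y_{Mesa} = 234 − 3y_{Mesa} − y_{Largo} = 0 ⇒ y_{Mesa} = 78 − (1/3)y_{Largo}.
Plugging y_{Mesa} into Largo's best response: y_{Largo} = 111.5 − 0.5(78 − (1/3)y_{Largo}) ⇒ (5/6)y_{Largo} = 72.5, so y_{Largo} = 87.
Then y_{Mesa} = 78 − (1/3)·87 = 49.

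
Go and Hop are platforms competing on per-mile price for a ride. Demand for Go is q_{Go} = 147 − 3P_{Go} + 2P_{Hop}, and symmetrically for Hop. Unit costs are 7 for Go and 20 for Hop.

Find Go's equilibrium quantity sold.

Go's profit: π = (P_{Go} − 7)(147 − 3P_{Go} + 2P_{Hop}).
∂π/∂P_{Go} = 168 − 6P_{Go} + 2P_{Hop} = 0 ⇒ P_{Go} = 28 + (1/3)P_{Hop}.
Similarly P_{Hop} = 34.5 + (1/3)P_{Go}.
Plugging P_{Hop} into Go's best response: P_{Go} = 28 + (1/3)(34.5 + (1/3)P_{Go}) ⇒ (8/9)P_{Go} = 39.5, so P_{Go} = 44.4375.
Then P_{Hop} = 34.5 + (1/3)·44.4375 = 49.3125.
q_{Go} = 147 − 3·44.4375 + 2·49.3125 = 112.3125.

112.3125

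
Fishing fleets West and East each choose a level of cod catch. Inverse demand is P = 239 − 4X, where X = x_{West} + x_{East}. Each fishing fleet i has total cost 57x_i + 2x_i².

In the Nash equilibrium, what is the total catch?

Fishing fleet West's profit: π = x_{West}(239 − 4(x_{West} + x_{East})) − 57x_{West} − 2x_{West}².
∂π/∂x_{West} = 182 − 12x_{West} − 4x_{East} = 0, so x_{West} = 91/6 − (1/3)x_{East}.
The game is symmetric, so in equilibrium x_{East} = x_{West}: the reaction function gives (4/3)x_{West} = 91/6, hence x_{West} = 11.375.
Total catch: 11.375 + 11.375 = 22.75.

22.75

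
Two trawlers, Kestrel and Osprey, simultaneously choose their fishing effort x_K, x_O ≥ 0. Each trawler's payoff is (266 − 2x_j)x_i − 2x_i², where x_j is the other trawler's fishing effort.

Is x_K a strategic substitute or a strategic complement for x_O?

Kestrel's payoff is (266 − 2x_O)x_K − 2x_K².
∂π/∂x_K = 266 − 2x_O − 4x_K = 0, so x_K = 66.5 − 0.5x_O.
The best-response slope dx_K/dx_O = −0.5 < 0: the reaction function is downward-sloping, so the choices are strategic substitutes.

strategic substitutes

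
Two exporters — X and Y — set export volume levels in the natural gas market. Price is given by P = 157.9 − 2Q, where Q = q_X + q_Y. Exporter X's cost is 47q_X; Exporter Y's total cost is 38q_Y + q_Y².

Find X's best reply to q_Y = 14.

Exporter X's profit: π = q_X(157.9 − 2(q_X + q_Y)) − 47q_X.
∂π/∂q_X = 110.9 − 4q_X − 2q_Y = 0, so q_X = 27.725 − 0.5q_Y.
At q_Y = 14: q_X = 27.725 − 0.5·14 = 20.725.

20.725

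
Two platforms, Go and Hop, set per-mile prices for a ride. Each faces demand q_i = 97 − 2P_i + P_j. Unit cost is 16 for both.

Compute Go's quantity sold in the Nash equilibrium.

54

Go's profit: π = (P_{Go} − 16)(97 − 2P_{Go} + P_{Hop}).
∂π/∂P_{Go} = 129 − 4P_{Go} + P_{Hop} = 0 ⇒ P_{Go} = 32.25 + 0.25P_{Hop}.
The game is symmetric, so in equilibrium P_{Hop} = P_{Go}: the reaction function gives 0.75P_{Go} = 32.25, hence P_{Go} = 43.
q_{Go} = 97 − 2·43 + 43 = 54.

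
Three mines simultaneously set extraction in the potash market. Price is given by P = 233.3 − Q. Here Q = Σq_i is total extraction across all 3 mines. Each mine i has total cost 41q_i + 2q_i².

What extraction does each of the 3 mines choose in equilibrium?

A representative mine's profit is π_i = q_i(233.3 − Q) − 41q_i − 2q_i², with Q = q_i + Σ_{j≠i} q_j.
First-order condition: 192.3 − 6q_i − Σ_{j≠i} q_j = 0.
With identical mines, set every q_j = q: then 192.3 − 6q − 2q = 0, i.e. q = 192.3/8 = 24.0375.

24.0375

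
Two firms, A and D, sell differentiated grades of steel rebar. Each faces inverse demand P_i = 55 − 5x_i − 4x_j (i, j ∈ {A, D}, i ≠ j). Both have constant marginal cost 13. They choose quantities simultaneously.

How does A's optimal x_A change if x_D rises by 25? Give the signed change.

-10

Firm A's profit: π = x_A(55 − 5x_A − 4x_D) − 13x_A.
∂π/∂x_A = 42 − 10x_A − 4x_D = 0 ⇒ x_A = 4.2 − 0.4x_D.
The reaction-function slope is −0.4, so a 25-unit rise in x_D moves x_A by −0.4 × 25 = −10. A's best response falls — the actions are strategic substitutes.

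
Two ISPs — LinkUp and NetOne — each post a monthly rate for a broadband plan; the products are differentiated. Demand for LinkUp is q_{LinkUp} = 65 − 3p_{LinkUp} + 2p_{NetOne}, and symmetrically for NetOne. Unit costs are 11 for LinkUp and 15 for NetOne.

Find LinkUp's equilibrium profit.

LinkUp's profit: π = (p_{LinkUp} − 11)(65 − 3p_{LinkUp} + 2p_{NetOne}).
∂π/∂p_{LinkUp} = 98 − 6p_{LinkUp} + 2p_{NetOne} = 0 ⇒ p_{LinkUp} = 49/3 + (1/3)p_{NetOne}.
Similarly p_{NetOne} = 55/3 + (1/3)p_{LinkUp}.
Plugging p_{NetOne} into LinkUp's best response: p_{LinkUp} = 49/3 + (1/3)(55/3 + (1/3)p_{LinkUp}) ⇒ (8/9)p_{LinkUp} = 202/9, so p_{LinkUp} = 25.25.
Then p_{NetOne} = 55/3 + (1/3)·25.25 = 26.75.
q_{LinkUp} = 65 − 3·25.25 + 2·26.75 = 42.75.
Profit = (25.25 − 11)·42.75 = 609.1875.

609.1875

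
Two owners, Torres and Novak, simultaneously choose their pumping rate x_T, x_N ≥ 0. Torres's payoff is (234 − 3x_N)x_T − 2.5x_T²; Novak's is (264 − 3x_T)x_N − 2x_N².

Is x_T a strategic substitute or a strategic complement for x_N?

Expanding Torres's payoff: 234x_T − 3x_Nx_T − 2.5x_T².
∂π/∂x_T = 234 − 3x_N − 5x_T = 0, so x_T = 46.8 − 0.6x_N.
The best-response slope dx_T/dx_N = −0.6 < 0: the reaction function is downward-sloping, so the choices are strategic substitutes.

strategic substitutes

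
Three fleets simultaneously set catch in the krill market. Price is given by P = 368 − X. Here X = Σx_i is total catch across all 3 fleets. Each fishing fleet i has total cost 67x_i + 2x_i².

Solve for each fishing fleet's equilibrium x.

37.625

A representative fishing fleet's profit is π_i = x_i(368 − X) − 67x_i − 2x_i², with X = x_i + Σ_{j≠i} x_j.
First-order condition: 301 − 6x_i − Σ_{j≠i} x_j = 0.
In a symmetric equilibrium every fishing fleet chooses the same x, so Σ_{j≠i} x_j = 2x. The condition becomes 301 − 8x = 0, giving x = 301/8 = 37.625.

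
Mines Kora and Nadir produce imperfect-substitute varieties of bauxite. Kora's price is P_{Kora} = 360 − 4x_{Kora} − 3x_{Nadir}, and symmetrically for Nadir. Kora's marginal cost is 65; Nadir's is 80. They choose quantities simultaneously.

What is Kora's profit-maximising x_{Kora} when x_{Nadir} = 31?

Mine Kora's profit: π = x_{Kora}(360 − 4x_{Kora} − 3x_{Nadir}) − 65x_{Kora}.
∂π/∂x_{Kora} = 295 − 8x_{Kora} − 3x_{Nadir} = 0 ⇒ x_{Kora} = 36.875 − 0.375x_{Nadir}.
At x_{Nadir} = 31: x_{Kora} = 36.875 − 0.375·31 = 25.25.

25.25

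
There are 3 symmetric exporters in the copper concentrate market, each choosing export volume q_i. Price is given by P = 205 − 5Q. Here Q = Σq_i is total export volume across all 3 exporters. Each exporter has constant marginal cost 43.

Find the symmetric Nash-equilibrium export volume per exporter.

8.1

A representative exporter's profit is π_i = q_i(205 − 5Q) − 43q_i, with Q = q_i + Σ_{j≠i} q_j.
First-order condition: 162 − 10q_i − 5Σ_{j≠i} q_j = 0.
With identical exporters, set every q_j = q: then 162 − 10q − 10q = 0, i.e. q = 162/20 = 8.1.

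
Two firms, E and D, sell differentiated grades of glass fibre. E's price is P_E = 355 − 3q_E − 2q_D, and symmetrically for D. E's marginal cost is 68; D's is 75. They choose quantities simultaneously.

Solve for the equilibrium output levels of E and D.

36.3125, 34.5625

Firm E's profit: π = q_E(355 − 3q_E − 2q_D) − 68q_E.
∂π/∂q_E = 287 − 6q_E − 2q_D = 0 ⇒ q_E = 287/6 − (1/3)q_D.
Similarly q_D = 140/3 − (1/3)q_E.
Solving the two reaction functions simultaneously: (1 − (−1/3)(−1/3))q_E = 287/6 − (1/3)·(140/3), so (8/9)q_E = 581/18 and q_E = 36.3125.
Then q_D = 140/3 − (1/3)·36.3125 = 34.5625.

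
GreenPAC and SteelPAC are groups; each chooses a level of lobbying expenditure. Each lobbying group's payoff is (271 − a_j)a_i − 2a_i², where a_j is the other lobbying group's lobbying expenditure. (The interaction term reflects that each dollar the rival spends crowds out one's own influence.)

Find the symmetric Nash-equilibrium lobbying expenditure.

54.2

GreenPAC's payoff is (271 − a_S)a_G − 2a_G².
∂π/∂a_G = 271 − a_S − 4a_G = 0, so a_G = 67.75 − 0.25a_S.
Setting a_G = a_S in the reaction function: a_G = 67.75 − 0.25a_G, so a_G = 67.75 / 1.25 = 54.2.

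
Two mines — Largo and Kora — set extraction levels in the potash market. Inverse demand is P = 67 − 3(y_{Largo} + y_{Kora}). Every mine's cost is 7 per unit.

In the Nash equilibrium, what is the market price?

27

Mine Largo's profit: π = y_{Largo}(67 − 3(y_{Largo} + y_{Kora})) − 7y_{Largo}.
∂π/∂y_{Largo} = 60 − 6y_{Largo} − 3y_{Kora} = 0, so y_{Largo} = 10 − 0.5y_{Kora}.
By symmetry y_{Kora} = y_{Largo}; substituting into the reaction function, 1.5y_{Largo} = 10 and y_{Largo} = 20/3.
Equilibrium price: P = 67 − 3·(40/3) = 27.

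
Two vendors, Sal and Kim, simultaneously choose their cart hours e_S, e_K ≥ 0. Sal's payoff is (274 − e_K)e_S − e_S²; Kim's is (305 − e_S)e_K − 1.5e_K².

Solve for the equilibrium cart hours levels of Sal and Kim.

103.4, 67.2

Expanding Sal's payoff: 274e_S − e_Ke_S − e_S².
∂π/∂e_S = 274 − e_K − 2e_S = 0, so e_S = 137 − 0.5e_K.
Likewise for Kim: e_K = 305/3 − (1/3)e_S.
Substituting the second reaction function into the first: e_S = 137 − 0.5(305/3 − (1/3)e_S), which gives (5/6)e_S = 517/6 ⇒ e_S = 103.4.
Then e_K = 305/3 − (1/3)·103.4 = 67.2.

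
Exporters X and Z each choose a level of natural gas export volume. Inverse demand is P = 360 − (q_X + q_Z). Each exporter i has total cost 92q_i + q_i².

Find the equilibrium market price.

252.8

Exporter X's profit: π = q_X(360 − (q_X + q_Z)) − 92q_X − q_X².
∂π/∂q_X = 268 − 4q_X − q_Z = 0, so q_X = 67 − 0.25q_Z.
Setting q_X = q_Z in the reaction function: q_X = 67 − 0.25q_X, so q_X = 67 / 1.25 = 53.6.
Equilibrium price: P = 360 − 107.2 = 252.8.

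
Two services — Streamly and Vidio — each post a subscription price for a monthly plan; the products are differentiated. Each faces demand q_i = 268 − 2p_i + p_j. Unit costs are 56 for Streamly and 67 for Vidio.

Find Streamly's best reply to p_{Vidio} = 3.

Streamly's profit: π = (p_{Streamly} − 56)(268 − 2p_{Streamly} + p_{Vidio}).
∂π/∂p_{Streamly} = 380 − 4p_{Streamly} + p_{Vidio} = 0 ⇒ p_{Streamly} = 95 + 0.25p_{Vidio}.
At p_{Vidio} = 3: p_{Streamly} = 95 + 0.25·3 = 95.75.

95.75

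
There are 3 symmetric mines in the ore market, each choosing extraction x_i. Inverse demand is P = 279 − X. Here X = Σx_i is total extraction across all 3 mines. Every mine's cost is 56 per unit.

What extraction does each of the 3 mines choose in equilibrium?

A representative mine's profit is π_i = x_i(279 − X) − 56x_i, with X = x_i + Σ_{j≠i} x_j.
First-order condition: 223 − 2x_i − Σ_{j≠i} x_j = 0.
Imposing symmetry (x_j = x for all j) turns Σ_{j≠i} x_j into 2x, so 223 = 4x and x = 55.75.

55.75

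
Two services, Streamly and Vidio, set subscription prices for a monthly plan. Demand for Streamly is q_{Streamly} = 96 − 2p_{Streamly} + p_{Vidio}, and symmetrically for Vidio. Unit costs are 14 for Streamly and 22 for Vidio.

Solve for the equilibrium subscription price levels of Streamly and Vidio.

42.4, 45.6

Streamly's profit: π = (p_{Streamly} − 14)(96 − 2p_{Streamly} + p_{Vidio}).
∂π/∂p_{Streamly} = 124 − 4p_{Streamly} + p_{Vidio} = 0 ⇒ p_{Streamly} = 31 + 0.25p_{Vidio}.
Similarly p_{Vidio} = 35 + 0.25p_{Streamly}.
Plugging p_{Vidio} into Streamly's best response: p_{Streamly} = 31 + 0.25(35 + 0.25p_{Streamly}) ⇒ 0.9375p_{Streamly} = 39.75, so p_{Streamly} = 42.4.
Then p_{Vidio} = 35 + 0.25·42.4 = 45.6.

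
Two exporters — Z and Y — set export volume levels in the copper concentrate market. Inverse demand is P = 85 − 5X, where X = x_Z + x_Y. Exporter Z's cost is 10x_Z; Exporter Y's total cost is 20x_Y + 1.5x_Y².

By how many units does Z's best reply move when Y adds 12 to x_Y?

Exporter Z's profit: π = x_Z(85 − 5(x_Z + x_Y)) − 10x_Z.
∂π/∂x_Z = 75 − 10x_Z − 5x_Y = 0, so x_Z = 7.5 − 0.5x_Y.
The reaction-function slope is −0.5, so a 12-unit rise in x_Y moves x_Z by −0.5 × 12 = −6. Z's best response falls — the actions are strategic substitutes.

-6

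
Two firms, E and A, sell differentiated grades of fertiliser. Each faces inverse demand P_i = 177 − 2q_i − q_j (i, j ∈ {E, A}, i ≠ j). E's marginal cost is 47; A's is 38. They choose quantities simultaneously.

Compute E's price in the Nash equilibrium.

97.8

Firm E's profit: π = q_E(177 − 2q_E − q_A) − 47q_E.
∂π/∂q_E = 130 − 4q_E − q_A = 0 ⇒ q_E = 32.5 − 0.25q_A.
Similarly q_A = 34.75 − 0.25q_E.
Substituting the second reaction function into the first: q_E = 32.5 − 0.25(34.75 − 0.25q_E), which gives 0.9375q_E = 23.8125 ⇒ q_E = 25.4.
Then q_A = 34.75 − 0.25·25.4 = 28.4.
P_E = 177 − 2·25.4 − 28.4 = 97.8.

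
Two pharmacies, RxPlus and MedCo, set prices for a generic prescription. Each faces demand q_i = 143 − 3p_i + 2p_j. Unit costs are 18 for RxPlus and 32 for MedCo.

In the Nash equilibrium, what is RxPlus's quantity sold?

RxPlus's profit: π = (p_{RxPlus} − 18)(143 − 3p_{RxPlus} + 2p_{MedCo}).
∂π/∂p_{RxPlus} = 197 − 6p_{RxPlus} + 2p_{MedCo} = 0 ⇒ p_{RxPlus} = 197/6 + (1/3)p_{MedCo}.
Similarly p_{MedCo} = 239/6 + (1/3)p_{RxPlus}.
Substituting the second reaction function into the first: p_{RxPlus} = 197/6 + (1/3)(239/6 + (1/3)p_{RxPlus}), which gives (8/9)p_{RxPlus} = 415/9 ⇒ p_{RxPlus} = 51.875.
Then p_{MedCo} = 239/6 + (1/3)·51.875 = 57.125.
q_{RxPlus} = 143 − 3·51.875 + 2·57.125 = 101.625.

101.625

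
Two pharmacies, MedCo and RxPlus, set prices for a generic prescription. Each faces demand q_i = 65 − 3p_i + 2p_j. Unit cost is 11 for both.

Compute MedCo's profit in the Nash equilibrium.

546.75

MedCo's profit: π = (p_{MedCo} − 11)(65 − 3p_{MedCo} + 2p_{RxPlus}).
∂π/∂p_{MedCo} = 98 − 6p_{MedCo} + 2p_{RxPlus} = 0 ⇒ p_{MedCo} = 49/3 + (1/3)p_{RxPlus}.
The game is symmetric, so in equilibrium p_{RxPlus} = p_{MedCo}: the reaction function gives (2/3)p_{MedCo} = 49/3, hence p_{MedCo} = 24.5.
q_{MedCo} = 65 − 3·24.5 + 2·24.5 = 40.5.
Profit = (24.5 − 11)·40.5 = 546.75.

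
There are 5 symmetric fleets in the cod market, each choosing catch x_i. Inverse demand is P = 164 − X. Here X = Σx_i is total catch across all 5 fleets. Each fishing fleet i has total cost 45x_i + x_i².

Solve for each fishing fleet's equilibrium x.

14.875

A representative fishing fleet's profit is π_i = x_i(164 − X) − 45x_i − x_i², with X = x_i + Σ_{j≠i} x_j.
First-order condition: 119 − 4x_i − Σ_{j≠i} x_j = 0.
In a symmetric equilibrium every fishing fleet chooses the same x, so Σ_{j≠i} x_j = 4x. The condition becomes 119 − 8x = 0, giving x = 119/8 = 14.875.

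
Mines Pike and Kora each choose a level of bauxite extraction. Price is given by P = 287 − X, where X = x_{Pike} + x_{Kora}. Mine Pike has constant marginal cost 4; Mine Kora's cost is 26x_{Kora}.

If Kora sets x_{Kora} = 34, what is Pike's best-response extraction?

124.5

Mine Pike's profit: π = x_{Pike}(287 − (x_{Pike} + x_{Kora})) − 4x_{Pike}.
∂π/∂x_{Pike} = 283 − 2x_{Pike} − x_{Kora} = 0, so x_{Pike} = 141.5 − 0.5x_{Kora}.
At x_{Kora} = 34: x_{Pike} = 141.5 − 0.5·34 = 124.5.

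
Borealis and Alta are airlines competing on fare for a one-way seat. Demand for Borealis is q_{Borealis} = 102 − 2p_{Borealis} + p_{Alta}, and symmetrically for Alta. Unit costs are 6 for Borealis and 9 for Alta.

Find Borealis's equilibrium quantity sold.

64.8

Borealis's profit: π = (p_{Borealis} − 6)(102 − 2p_{Borealis} + p_{Alta}).
∂π/∂p_{Borealis} = 114 − 4p_{Borealis} + p_{Alta} = 0 ⇒ p_{Borealis} = 28.5 + 0.25p_{Alta}.
Similarly p_{Alta} = 30 + 0.25p_{Borealis}.
Substituting the second reaction function into the first: p_{Borealis} = 28.5 + 0.25(30 + 0.25p_{Borealis}), which gives 0.9375p_{Borealis} = 36 ⇒ p_{Borealis} = 38.4.
Then p_{Alta} = 30 + 0.25·38.4 = 39.6.
q_{Borealis} = 102 − 2·38.4 + 39.6 = 64.8.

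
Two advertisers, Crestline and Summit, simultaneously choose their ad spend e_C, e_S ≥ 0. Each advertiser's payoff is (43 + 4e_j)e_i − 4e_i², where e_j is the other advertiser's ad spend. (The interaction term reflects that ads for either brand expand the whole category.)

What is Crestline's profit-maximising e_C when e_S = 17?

Crestline's payoff is (43 + 4e_S)e_C − 4e_C².
∂π/∂e_C = 43 + 4e_S − 8e_C = 0, so e_C = 5.375 + 0.5e_S.
At e_S = 17: e_C = 5.375 + 0.5·17 = 13.875.

13.875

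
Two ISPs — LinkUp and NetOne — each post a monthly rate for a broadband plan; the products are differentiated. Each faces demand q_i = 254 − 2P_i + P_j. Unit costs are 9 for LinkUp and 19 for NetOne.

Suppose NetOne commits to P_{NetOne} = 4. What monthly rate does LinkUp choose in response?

LinkUp's profit: π = (P_{LinkUp} − 9)(254 − 2P_{LinkUp} + P_{NetOne}).
∂π/∂P_{LinkUp} = 272 − 4P_{LinkUp} + P_{NetOne} = 0 ⇒ P_{LinkUp} = 68 + 0.25P_{NetOne}.
At P_{NetOne} = 4: P_{LinkUp} = 68 + 0.25·4 = 69.

69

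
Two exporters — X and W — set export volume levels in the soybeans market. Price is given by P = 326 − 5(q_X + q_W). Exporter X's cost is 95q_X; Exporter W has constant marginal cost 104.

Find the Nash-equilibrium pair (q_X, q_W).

16, 14.2

Exporter X's profit: π = q_X(326 − 5(q_X + q_W)) − 95q_X.
∂π/∂q_X = 231 − 10q_X − 5q_W = 0, so q_X = 23.1 − 0.5q_W.
By the same steps for W: q_W = 22.2 − 0.5q_X.
Solving the two reaction functions simultaneously: (1 − (−0.5)(−0.5))q_X = 23.1 − 0.5·22.2, so 0.75q_X = 12 and q_X = 16.
Then q_W = 22.2 − 0.5·16 = 14.2.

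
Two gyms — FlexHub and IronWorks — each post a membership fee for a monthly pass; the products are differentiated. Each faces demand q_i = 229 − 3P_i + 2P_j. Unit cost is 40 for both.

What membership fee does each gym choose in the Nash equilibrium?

87.25

FlexHub's profit: π = (P_{FlexHub} − 40)(229 − 3P_{FlexHub} + 2P_{IronWorks}).
∂π/∂P_{FlexHub} = 349 − 6P_{FlexHub} + 2P_{IronWorks} = 0 ⇒ P_{FlexHub} = 349/6 + (1/3)P_{IronWorks}.
Setting P_{FlexHub} = P_{IronWorks} in the reaction function: P_{FlexHub} = 349/6 + (1/3)P_{FlexHub}, so P_{FlexHub} = (349/6) / (2/3) = 87.25.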